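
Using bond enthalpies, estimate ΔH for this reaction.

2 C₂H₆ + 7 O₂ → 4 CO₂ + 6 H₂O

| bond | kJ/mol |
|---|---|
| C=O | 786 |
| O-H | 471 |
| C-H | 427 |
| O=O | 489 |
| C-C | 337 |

Bonds broken (reactants):
  C-C: 2 × 337 = 674
  C-H: 12 × 427 = 5124
  O=O: 7 × 489 = 3423
  Σ(broken) = 9221 kJ
Bonds formed (products):
  C=O: 8 × 786 = 6288
  O-H: 12 × 471 = 5652
  Σ(formed) = 11940 kJ
ΔH = Σ(broken) − Σ(formed) = 9221 − 11940 = −2719 kJ

ΔH ≈ −2719 kJ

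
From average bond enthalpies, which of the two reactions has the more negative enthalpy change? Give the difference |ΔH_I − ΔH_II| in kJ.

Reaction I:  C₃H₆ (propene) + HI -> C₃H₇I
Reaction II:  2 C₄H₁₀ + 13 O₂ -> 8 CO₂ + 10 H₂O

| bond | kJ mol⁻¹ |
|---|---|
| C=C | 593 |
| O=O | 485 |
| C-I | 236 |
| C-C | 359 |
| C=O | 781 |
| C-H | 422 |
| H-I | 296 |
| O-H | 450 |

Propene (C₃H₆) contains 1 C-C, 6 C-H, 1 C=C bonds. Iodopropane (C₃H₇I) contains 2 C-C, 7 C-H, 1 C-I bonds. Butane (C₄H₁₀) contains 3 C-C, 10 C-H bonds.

Reaction I:
  Bonds broken (reactants):
    C-C: 1 × 359 = 359
    C-H: 6 × 422 = 2532
    C=C: 1 × 593 = 593
    H-I: 1 × 296 = 296
    Σ(broken) = 3780 kJ
  Bonds formed (products):
    C-C: 2 × 359 = 718
    C-H: 7 × 422 = 2954
    C-I: 1 × 236 = 236
    Σ(formed) = 3908 kJ
  ΔH_I = 3780 − 3908 = −128 kJ
Reaction II:
  Bonds broken (reactants):
    C-C: 6 × 359 = 2154
    C-H: 20 × 422 = 8440
    O=O: 13 × 485 = 6305
    Σ(broken) = 16899 kJ
  Bonds formed (products):
    C=O: 16 × 781 = 12496
    O-H: 20 × 450 = 9000
    Σ(formed) = 21496 kJ
  ΔH_II = 16899 − 21496 = −4597 kJ
ΔH_I − ΔH_II = +4469 kJ, so reaction II has the more negative ΔH; |ΔH_I − ΔH_II| = 4469 kJ.

Reaction II, by 4469 kJ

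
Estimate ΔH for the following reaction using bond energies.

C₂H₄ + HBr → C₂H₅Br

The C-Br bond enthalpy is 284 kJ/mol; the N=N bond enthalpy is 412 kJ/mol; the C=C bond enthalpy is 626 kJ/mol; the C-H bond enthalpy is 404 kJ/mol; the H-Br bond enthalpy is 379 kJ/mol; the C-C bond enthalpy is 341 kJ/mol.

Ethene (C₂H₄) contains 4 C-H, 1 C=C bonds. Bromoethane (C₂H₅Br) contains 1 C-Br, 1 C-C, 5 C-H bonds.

Bonds broken (reactants):
  C-H: 4 × 404 = 1616
  C=C: 1 × 626 = 626
  H-Br: 1 × 379 = 379
  Σ(broken) = 2621 kJ
Bonds formed (products):
  C-Br: 1 × 284 = 284
  C-C: 1 × 341 = 341
  C-H: 5 × 404 = 2020
  Σ(formed) = 2645 kJ
ΔH = Σ(broken) − Σ(formed) = 2621 − 2645 = −24 kJ

ΔH ≈ −24 kJ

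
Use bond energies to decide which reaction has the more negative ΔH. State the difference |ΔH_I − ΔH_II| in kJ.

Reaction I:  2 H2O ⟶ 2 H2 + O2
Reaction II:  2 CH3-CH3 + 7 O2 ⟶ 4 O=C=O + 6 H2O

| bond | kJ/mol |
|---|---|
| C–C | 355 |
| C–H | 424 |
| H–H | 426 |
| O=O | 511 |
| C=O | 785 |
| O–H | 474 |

Reaction II, by 3126 kJ

Reaction I:
  Bonds broken (reactants):
    O–H: 4 × 474 = 1896
    Σ(broken) = 1896 kJ
  Bonds formed (products):
    H–H: 2 × 426 = 852
    O=O: 1 × 511 = 511
    Σ(formed) = 1363 kJ
  ΔH_I = 1896 − 1363 = +533 kJ
Reaction II:
  Bonds broken (reactants):
    C–C: 2 × 355 = 710
    C–H: 12 × 424 = 5088
    O=O: 7 × 511 = 3577
    Σ(broken) = 9375 kJ
  Bonds formed (products):
    C=O: 8 × 785 = 6280
    O–H: 12 × 474 = 5688
    Σ(formed) = 11968 kJ
  ΔH_II = 9375 − 11968 = −2593 kJ
ΔH_I − ΔH_II = +3126 kJ, so reaction II has the more negative ΔH; |ΔH_I − ΔH_II| = 3126 kJ.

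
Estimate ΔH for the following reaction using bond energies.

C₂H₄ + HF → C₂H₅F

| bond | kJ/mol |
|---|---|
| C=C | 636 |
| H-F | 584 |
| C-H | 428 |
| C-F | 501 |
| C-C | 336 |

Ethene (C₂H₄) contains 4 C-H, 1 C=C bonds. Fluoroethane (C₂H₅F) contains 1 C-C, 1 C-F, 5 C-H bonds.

ΔH ≈ −45 kJ

Bonds broken (reactants):
  C-H: 4 × 428 = 1712
  C=C: 1 × 636 = 636
  H-F: 1 × 584 = 584
  Σ(broken) = 2932 kJ
Bonds formed (products):
  C-C: 1 × 336 = 336
  C-F: 1 × 501 = 501
  C-H: 5 × 428 = 2140
  Σ(formed) = 2977 kJ
ΔH = Σ(broken) − Σ(formed) = 2932 − 2977 = −45 kJ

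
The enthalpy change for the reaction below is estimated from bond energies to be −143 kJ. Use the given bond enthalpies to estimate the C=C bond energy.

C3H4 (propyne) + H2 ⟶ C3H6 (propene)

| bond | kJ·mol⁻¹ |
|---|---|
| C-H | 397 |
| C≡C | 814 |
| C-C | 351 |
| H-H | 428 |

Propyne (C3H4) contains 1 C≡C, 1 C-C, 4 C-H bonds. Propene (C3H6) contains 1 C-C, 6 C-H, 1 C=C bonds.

Let D be the C=C bond energy.
Σ(broken) = 1×814 + 1×351 + 4×397 + 1×428 = 3181
Σ(formed) = 1×351 + 6×397 + 1×D = 2733 + D
ΔH = Σ(broken) − Σ(formed) = (3181) − (2733 + D) = +448 − D
Setting this equal to −143 kJ gives D = 591 kJ/mol.

D(C=C) ≈ 591 kJ/mol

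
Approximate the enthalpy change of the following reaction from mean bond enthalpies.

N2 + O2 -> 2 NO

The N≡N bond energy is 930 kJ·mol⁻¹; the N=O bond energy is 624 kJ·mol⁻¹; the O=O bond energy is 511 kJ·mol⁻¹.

Bonds broken (reactants):
  N≡N: 1 × 930 = 930
  O=O: 1 × 511 = 511
  Σ(broken) = 1441 kJ
Bonds formed (products):
  N=O: 2 × 624 = 1248
  Σ(formed) = 1248 kJ
ΔH = Σ(broken) − Σ(formed) = 1441 − 1248 = +193 kJ

ΔH ≈ +193 kJ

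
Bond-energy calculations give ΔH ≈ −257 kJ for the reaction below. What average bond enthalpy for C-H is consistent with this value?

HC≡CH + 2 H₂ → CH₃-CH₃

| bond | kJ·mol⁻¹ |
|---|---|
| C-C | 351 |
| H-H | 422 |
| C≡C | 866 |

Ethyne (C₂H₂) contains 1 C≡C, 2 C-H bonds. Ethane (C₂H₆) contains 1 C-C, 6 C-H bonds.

D(C-H) ≈ 404 kJ/mol

Let D be the C-H bond energy.
Σ(broken) = 1×866 + 2×D + 2×422 = 1710 + 2D
Σ(formed) = 1×351 + 6×D = 351 + 6D
ΔH = Σ(broken) − Σ(formed) = (1710 + 2D) − (351 + 6D) = +1359 − 4D
Setting this equal to −257 kJ gives 4D = 1616, so D = 404 kJ/mol.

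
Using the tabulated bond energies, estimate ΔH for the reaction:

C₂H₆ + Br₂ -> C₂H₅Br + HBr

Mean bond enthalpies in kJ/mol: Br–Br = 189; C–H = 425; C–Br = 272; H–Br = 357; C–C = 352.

Bonds broken (reactants):
  Br–Br: 1 × 189 = 189
  C–C: 1 × 352 = 352
  C–H: 6 × 425 = 2550
  Σ(broken) = 3091 kJ
Bonds formed (products):
  C–Br: 1 × 272 = 272
  C–C: 1 × 352 = 352
  C–H: 5 × 425 = 2125
  H–Br: 1 × 357 = 357
  Σ(formed) = 3106 kJ
ΔH = Σ(broken) − Σ(formed) = 3091 − 3106 = −15 kJ

ΔH ≈ −15 kJ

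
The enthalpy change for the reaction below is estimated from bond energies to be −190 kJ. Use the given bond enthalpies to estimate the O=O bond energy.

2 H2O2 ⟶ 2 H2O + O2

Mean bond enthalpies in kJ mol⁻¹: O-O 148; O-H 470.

Let D be the O=O bond energy.
Σ(broken) = 4×470 + 2×148 = 2176
Σ(formed) = 4×470 + 1×D = 1880 + D
ΔH = Σ(broken) − Σ(formed) = (2176) − (1880 + D) = +296 − D
Setting this equal to −190 kJ gives D = 486 kJ/mol.

D(O=O) ≈ 486 kJ/mol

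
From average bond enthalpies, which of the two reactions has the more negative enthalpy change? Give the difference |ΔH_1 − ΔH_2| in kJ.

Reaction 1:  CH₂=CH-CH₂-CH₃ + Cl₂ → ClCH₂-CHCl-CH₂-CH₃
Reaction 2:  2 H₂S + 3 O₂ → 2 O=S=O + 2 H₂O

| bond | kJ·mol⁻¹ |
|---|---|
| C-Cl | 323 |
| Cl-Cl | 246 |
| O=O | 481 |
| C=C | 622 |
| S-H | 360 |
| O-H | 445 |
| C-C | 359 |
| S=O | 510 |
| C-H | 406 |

Reaction 2, by 800 kJ

Reaction 1:
  Bonds broken (reactants):
    C-C: 2 × 359 = 718
    C-H: 8 × 406 = 3248
    C=C: 1 × 622 = 622
    Cl-Cl: 1 × 246 = 246
    Σ(broken) = 4834 kJ
  Bonds formed (products):
    C-C: 3 × 359 = 1077
    C-Cl: 2 × 323 = 646
    C-H: 8 × 406 = 3248
    Σ(formed) = 4971 kJ
  ΔH_1 = 4834 − 4971 = −137 kJ
Reaction 2:
  Bonds broken (reactants):
    O=O: 3 × 481 = 1443
    S-H: 4 × 360 = 1440
    Σ(broken) = 2883 kJ
  Bonds formed (products):
    O-H: 4 × 445 = 1780
    S=O: 4 × 510 = 2040
    Σ(formed) = 3820 kJ
  ΔH_2 = 2883 − 3820 = −937 kJ
ΔH_1 − ΔH_2 = +800 kJ, so reaction 2 has the more negative ΔH; |ΔH_1 − ΔH_2| = 800 kJ.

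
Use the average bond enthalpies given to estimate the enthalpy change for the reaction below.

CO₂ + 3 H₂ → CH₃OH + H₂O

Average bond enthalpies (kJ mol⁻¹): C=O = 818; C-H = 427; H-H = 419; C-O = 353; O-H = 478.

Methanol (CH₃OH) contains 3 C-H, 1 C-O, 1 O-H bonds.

ΔH ≈ −175 kJ

Bonds broken (reactants):
  C=O: 2 × 818 = 1636
  H-H: 3 × 419 = 1257
  Σ(broken) = 2893 kJ
Bonds formed (products):
  C-H: 3 × 427 = 1281
  C-O: 1 × 353 = 353
  O-H: 3 × 478 = 1434
  Σ(formed) = 3068 kJ
ΔH = Σ(broken) − Σ(formed) = 2893 − 3068 = −175 kJ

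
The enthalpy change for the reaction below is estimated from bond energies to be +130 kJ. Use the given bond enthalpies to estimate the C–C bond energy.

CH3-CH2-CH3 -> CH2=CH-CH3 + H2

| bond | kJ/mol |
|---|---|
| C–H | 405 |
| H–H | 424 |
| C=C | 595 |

D(C–C) ≈ 339 kJ/mol

Let D be the C–C bond energy.
Σ(broken) = 2×D + 8×405 = 3240 + 2D
Σ(formed) = 1×D + 6×405 + 1×595 + 1×424 = 3449 + D
ΔH = Σ(broken) − Σ(formed) = (3240 + 2D) − (3449 + D) = −209 + D
Setting this equal to +130 kJ gives D = 339 kJ/mol.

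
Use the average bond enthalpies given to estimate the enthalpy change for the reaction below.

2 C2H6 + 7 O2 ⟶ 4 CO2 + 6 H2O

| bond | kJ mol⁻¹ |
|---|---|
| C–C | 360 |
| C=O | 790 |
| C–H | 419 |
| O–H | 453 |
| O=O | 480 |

Bonds broken (reactants):
  C–C: 2 × 360 = 720
  C–H: 12 × 419 = 5028
  O=O: 7 × 480 = 3360
  Σ(broken) = 9108 kJ
Bonds formed (products):
  C=O: 8 × 790 = 6320
  O–H: 12 × 453 = 5436
  Σ(formed) = 11756 kJ
ΔH = Σ(broken) − Σ(formed) = 9108 − 11756 = −2648 kJ

ΔH ≈ −2648 kJ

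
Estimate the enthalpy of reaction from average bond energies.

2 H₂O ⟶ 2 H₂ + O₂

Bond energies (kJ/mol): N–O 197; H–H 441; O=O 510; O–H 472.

Bonds broken (reactants):
  O–H: 4 × 472 = 1888
  Σ(broken) = 1888 kJ
Bonds formed (products):
  H–H: 2 × 441 = 882
  O=O: 1 × 510 = 510
  Σ(formed) = 1392 kJ
ΔH = Σ(broken) − Σ(formed) = 1888 − 1392 = +496 kJ

ΔH ≈ +496 kJ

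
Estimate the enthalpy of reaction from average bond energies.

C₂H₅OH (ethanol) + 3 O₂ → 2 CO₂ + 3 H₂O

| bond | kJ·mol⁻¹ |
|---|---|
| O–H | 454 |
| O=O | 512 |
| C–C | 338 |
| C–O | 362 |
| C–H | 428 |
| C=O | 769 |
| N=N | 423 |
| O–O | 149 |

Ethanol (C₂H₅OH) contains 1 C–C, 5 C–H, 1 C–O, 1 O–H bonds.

ΔH ≈ −970 kJ

Bonds broken (reactants):
  C–C: 1 × 338 = 338
  C–H: 5 × 428 = 2140
  C–O: 1 × 362 = 362
  O–H: 1 × 454 = 454
  O=O: 3 × 512 = 1536
  Σ(broken) = 4830 kJ
Bonds formed (products):
  C=O: 4 × 769 = 3076
  O–H: 6 × 454 = 2724
  Σ(formed) = 5800 kJ
ΔH = Σ(broken) − Σ(formed) = 4830 − 5800 = −970 kJ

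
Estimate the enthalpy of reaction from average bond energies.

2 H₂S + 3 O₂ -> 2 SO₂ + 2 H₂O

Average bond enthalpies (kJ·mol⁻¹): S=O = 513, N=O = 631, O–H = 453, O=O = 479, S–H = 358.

Bonds broken (reactants):
  O=O: 3 × 479 = 1437
  S–H: 4 × 358 = 1432
  Σ(broken) = 2869 kJ
Bonds formed (products):
  O–H: 4 × 453 = 1812
  S=O: 4 × 513 = 2052
  Σ(formed) = 3864 kJ
ΔH = Σ(broken) − Σ(formed) = 2869 − 3864 = −995 kJ

ΔH ≈ −995 kJ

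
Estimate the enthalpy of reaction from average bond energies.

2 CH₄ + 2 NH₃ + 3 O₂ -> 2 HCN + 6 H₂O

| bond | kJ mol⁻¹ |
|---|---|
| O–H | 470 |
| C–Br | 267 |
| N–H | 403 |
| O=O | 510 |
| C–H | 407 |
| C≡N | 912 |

Bonds broken (reactants):
  C–H: 8 × 407 = 3256
  N–H: 6 × 403 = 2418
  O=O: 3 × 510 = 1530
  Σ(broken) = 7204 kJ
Bonds formed (products):
  C≡N: 2 × 912 = 1824
  C–H: 2 × 407 = 814
  O–H: 12 × 470 = 5640
  Σ(formed) = 8278 kJ
ΔH = Σ(broken) − Σ(formed) = 7204 − 8278 = −1074 kJ

ΔH ≈ −1074 kJ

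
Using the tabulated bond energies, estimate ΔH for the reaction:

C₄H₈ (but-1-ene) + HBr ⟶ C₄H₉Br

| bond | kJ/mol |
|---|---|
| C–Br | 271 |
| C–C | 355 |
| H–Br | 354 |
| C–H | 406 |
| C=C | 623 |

ΔH ≈ −55 kJ

Bonds broken (reactants):
  C–C: 2 × 355 = 710
  C–H: 8 × 406 = 3248
  C=C: 1 × 623 = 623
  H–Br: 1 × 354 = 354
  Σ(broken) = 4935 kJ
Bonds formed (products):
  C–Br: 1 × 271 = 271
  C–C: 3 × 355 = 1065
  C–H: 9 × 406 = 3654
  Σ(formed) = 4990 kJ
ΔH = Σ(broken) − Σ(formed) = 4935 − 4990 = −55 kJ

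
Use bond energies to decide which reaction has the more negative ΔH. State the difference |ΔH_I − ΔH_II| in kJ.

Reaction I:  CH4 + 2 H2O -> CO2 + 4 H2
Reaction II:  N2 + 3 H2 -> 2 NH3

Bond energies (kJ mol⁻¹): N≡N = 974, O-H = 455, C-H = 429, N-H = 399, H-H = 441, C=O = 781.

Reaction II, by 307 kJ

Reaction I:
  Bonds broken (reactants):
    C-H: 4 × 429 = 1716
    O-H: 4 × 455 = 1820
    Σ(broken) = 3536 kJ
  Bonds formed (products):
    C=O: 2 × 781 = 1562
    H-H: 4 × 441 = 1764
    Σ(formed) = 3326 kJ
  ΔH_I = 3536 − 3326 = +210 kJ
Reaction II:
  Bonds broken (reactants):
    H-H: 3 × 441 = 1323
    N≡N: 1 × 974 = 974
    Σ(broken) = 2297 kJ
  Bonds formed (products):
    N-H: 6 × 399 = 2394
    Σ(formed) = 2394 kJ
  ΔH_II = 2297 − 2394 = −97 kJ
ΔH_I − ΔH_II = +307 kJ, so reaction II has the more negative ΔH; |ΔH_I − ΔH_II| = 307 kJ.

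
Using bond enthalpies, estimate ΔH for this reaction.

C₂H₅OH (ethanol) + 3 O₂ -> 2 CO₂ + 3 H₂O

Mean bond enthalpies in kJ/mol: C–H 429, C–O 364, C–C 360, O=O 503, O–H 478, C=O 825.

Bonds broken (reactants):
  C–C: 1 × 360 = 360
  C–H: 5 × 429 = 2145
  C–O: 1 × 364 = 364
  O–H: 1 × 478 = 478
  O=O: 3 × 503 = 1509
  Σ(broken) = 4856 kJ
Bonds formed (products):
  C=O: 4 × 825 = 3300
  O–H: 6 × 478 = 2868
  Σ(formed) = 6168 kJ
ΔH = Σ(broken) − Σ(formed) = 4856 − 6168 = −1312 kJ

ΔH ≈ −1312 kJ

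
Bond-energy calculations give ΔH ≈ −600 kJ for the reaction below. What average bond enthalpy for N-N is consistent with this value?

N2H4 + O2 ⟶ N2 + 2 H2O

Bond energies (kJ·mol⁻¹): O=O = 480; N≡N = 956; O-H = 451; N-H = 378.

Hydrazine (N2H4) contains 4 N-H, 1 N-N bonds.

Let D be the N-N bond energy.
Σ(broken) = 4×378 + 1×D + 1×480 = 1992 + D
Σ(formed) = 1×956 + 4×451 = 2760
ΔH = Σ(broken) − Σ(formed) = (1992 + D) − (2760) = −768 + D
Setting this equal to −600 kJ gives D = 168 kJ/mol.

D(N-N) ≈ 168 kJ/mol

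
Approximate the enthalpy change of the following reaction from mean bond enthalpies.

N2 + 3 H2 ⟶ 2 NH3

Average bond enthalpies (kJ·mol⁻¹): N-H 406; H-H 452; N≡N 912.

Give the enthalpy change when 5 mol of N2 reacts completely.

ΔH = −840 kJ

Bonds broken (reactants):
  H-H: 3 × 452 = 1356
  N≡N: 1 × 912 = 912
  Σ(broken) = 2268 kJ
Bonds formed (products):
  N-H: 6 × 406 = 2436
  Σ(formed) = 2436 kJ
ΔH = Σ(broken) − Σ(formed) = 2268 − 2436 = −168 kJ
For 5× the reaction as written: 5 × (−168) = −840 kJ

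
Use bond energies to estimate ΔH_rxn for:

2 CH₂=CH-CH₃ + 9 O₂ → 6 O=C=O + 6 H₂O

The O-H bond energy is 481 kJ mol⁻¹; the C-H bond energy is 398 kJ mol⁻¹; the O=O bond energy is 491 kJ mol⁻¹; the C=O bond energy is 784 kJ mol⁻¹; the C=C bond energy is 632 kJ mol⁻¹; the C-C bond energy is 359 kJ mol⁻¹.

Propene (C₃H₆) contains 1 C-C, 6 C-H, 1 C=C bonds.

ΔH ≈ −4003 kJ

Bonds broken (reactants):
  C-C: 2 × 359 = 718
  C-H: 12 × 398 = 4776
  C=C: 2 × 632 = 1264
  O=O: 9 × 491 = 4419
  Σ(broken) = 11177 kJ
Bonds formed (products):
  C=O: 12 × 784 = 9408
  O-H: 12 × 481 = 5772
  Σ(formed) = 15180 kJ
ΔH = Σ(broken) − Σ(formed) = 11177 − 15180 = −4003 kJ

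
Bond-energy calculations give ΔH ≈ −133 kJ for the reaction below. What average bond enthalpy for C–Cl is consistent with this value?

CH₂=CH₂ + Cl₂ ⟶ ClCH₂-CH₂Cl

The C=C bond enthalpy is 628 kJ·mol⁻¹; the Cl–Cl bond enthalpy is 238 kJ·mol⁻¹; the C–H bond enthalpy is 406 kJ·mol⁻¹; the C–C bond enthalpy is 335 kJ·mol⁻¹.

Let D be the C–Cl bond energy.
Σ(broken) = 4×406 + 1×628 + 1×238 = 2490
Σ(formed) = 1×335 + 2×D + 4×406 = 1959 + 2D
ΔH = Σ(broken) − Σ(formed) = (2490) − (1959 + 2D) = +531 − 2D
Setting this equal to −133 kJ gives 2D = 664, so D = 332 kJ/mol.

D(C–Cl) ≈ 332 kJ/mol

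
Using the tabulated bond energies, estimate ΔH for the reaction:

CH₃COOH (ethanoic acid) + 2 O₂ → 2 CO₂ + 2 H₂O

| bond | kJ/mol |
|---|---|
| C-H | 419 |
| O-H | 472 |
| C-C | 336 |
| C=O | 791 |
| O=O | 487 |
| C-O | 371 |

Bonds broken (reactants):
  C-C: 1 × 336 = 336
  C-H: 3 × 419 = 1257
  C-O: 1 × 371 = 371
  C=O: 1 × 791 = 791
  O-H: 1 × 472 = 472
  O=O: 2 × 487 = 974
  Σ(broken) = 4201 kJ
Bonds formed (products):
  C=O: 4 × 791 = 3164
  O-H: 4 × 472 = 1888
  Σ(formed) = 5052 kJ
ΔH = Σ(broken) − Σ(formed) = 4201 − 5052 = −851 kJ

ΔH ≈ −851 kJ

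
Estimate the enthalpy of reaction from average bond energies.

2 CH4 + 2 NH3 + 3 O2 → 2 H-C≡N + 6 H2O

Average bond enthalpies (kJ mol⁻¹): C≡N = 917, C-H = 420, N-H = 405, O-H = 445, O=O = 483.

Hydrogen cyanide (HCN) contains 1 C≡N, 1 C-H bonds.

Bonds broken (reactants):
  C-H: 8 × 420 = 3360
  N-H: 6 × 405 = 2430
  O=O: 3 × 483 = 1449
  Σ(broken) = 7239 kJ
Bonds formed (products):
  C≡N: 2 × 917 = 1834
  C-H: 2 × 420 = 840
  O-H: 12 × 445 = 5340
  Σ(formed) = 8014 kJ
ΔH = Σ(broken) − Σ(formed) = 7239 − 8014 = −775 kJ

ΔH ≈ −775 kJ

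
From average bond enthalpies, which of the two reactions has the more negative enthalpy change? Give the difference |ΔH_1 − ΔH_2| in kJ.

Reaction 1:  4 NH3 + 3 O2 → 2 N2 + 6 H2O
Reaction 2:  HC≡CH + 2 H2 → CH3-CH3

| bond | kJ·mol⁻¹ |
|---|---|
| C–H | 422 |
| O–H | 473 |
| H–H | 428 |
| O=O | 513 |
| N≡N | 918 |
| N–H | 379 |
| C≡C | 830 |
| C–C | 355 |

Reaction 1:
  Bonds broken (reactants):
    N–H: 12 × 379 = 4548
    O=O: 3 × 513 = 1539
    Σ(broken) = 6087 kJ
  Bonds formed (products):
    N≡N: 2 × 918 = 1836
    O–H: 12 × 473 = 5676
    Σ(formed) = 7512 kJ
  ΔH_1 = 6087 − 7512 = −1425 kJ
Reaction 2:
  Bonds broken (reactants):
    C≡C: 1 × 830 = 830
    C–H: 2 × 422 = 844
    H–H: 2 × 428 = 856
    Σ(broken) = 2530 kJ
  Bonds formed (products):
    C–C: 1 × 355 = 355
    C–H: 6 × 422 = 2532
    Σ(formed) = 2887 kJ
  ΔH_2 = 2530 − 2887 = −357 kJ
ΔH_1 − ΔH_2 = −1068 kJ, so reaction 1 has the more negative ΔH; |ΔH_1 − ΔH_2| = 1068 kJ.

Reaction 1, by 1068 kJ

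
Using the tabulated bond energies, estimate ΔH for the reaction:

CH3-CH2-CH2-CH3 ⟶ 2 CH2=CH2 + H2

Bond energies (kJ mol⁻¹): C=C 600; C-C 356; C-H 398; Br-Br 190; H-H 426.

Bonds broken (reactants):
  C-C: 3 × 356 = 1068
  C-H: 10 × 398 = 3980
  Σ(broken) = 5048 kJ
Bonds formed (products):
  C-H: 8 × 398 = 3184
  C=C: 2 × 600 = 1200
  H-H: 1 × 426 = 426
  Σ(formed) = 4810 kJ
ΔH = Σ(broken) − Σ(formed) = 5048 − 4810 = +238 kJ

ΔH ≈ +238 kJ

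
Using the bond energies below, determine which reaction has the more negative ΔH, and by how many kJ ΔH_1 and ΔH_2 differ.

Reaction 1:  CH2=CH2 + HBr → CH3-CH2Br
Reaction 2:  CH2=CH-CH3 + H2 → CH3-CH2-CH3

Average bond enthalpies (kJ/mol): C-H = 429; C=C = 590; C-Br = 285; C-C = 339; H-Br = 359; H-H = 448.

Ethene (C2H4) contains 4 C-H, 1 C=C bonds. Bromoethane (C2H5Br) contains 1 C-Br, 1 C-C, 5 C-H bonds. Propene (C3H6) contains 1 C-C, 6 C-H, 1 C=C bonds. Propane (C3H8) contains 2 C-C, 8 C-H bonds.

Reaction 1:
  Bonds broken (reactants):
    C-H: 4 × 429 = 1716
    C=C: 1 × 590 = 590
    H-Br: 1 × 359 = 359
    Σ(broken) = 2665 kJ
  Bonds formed (products):
    C-Br: 1 × 285 = 285
    C-C: 1 × 339 = 339
    C-H: 5 × 429 = 2145
    Σ(formed) = 2769 kJ
  ΔH_1 = 2665 − 2769 = −104 kJ
Reaction 2:
  Bonds broken (reactants):
    C-C: 1 × 339 = 339
    C-H: 6 × 429 = 2574
    C=C: 1 × 590 = 590
    H-H: 1 × 448 = 448
    Σ(broken) = 3951 kJ
  Bonds formed (products):
    C-C: 2 × 339 = 678
    C-H: 8 × 429 = 3432
    Σ(formed) = 4110 kJ
  ΔH_2 = 3951 − 4110 = −159 kJ
ΔH_1 − ΔH_2 = +55 kJ, so reaction 2 has the more negative ΔH; |ΔH_1 − ΔH_2| = 55 kJ.

Reaction 2, by 55 kJ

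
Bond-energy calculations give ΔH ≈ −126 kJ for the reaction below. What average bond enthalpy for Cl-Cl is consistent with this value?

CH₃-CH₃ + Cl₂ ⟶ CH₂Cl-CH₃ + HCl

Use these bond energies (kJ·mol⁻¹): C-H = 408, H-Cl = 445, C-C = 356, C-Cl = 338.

D(Cl-Cl) ≈ 249 kJ/mol

Let D be the Cl-Cl bond energy.
Σ(broken) = 1×356 + 6×408 + 1×D = 2804 + D
Σ(formed) = 1×356 + 1×338 + 5×408 + 1×445 = 3179
ΔH = Σ(broken) − Σ(formed) = (2804 + D) − (3179) = −375 + D
Setting this equal to −126 kJ gives D = 249 kJ/mol.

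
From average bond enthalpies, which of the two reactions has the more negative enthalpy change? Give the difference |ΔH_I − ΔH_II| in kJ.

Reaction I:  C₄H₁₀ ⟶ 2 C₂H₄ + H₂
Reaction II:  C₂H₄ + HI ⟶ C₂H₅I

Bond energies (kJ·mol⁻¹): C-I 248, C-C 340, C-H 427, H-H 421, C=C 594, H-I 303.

Reaction I:
  Bonds broken (reactants):
    C-C: 3 × 340 = 1020
    C-H: 10 × 427 = 4270
    Σ(broken) = 5290 kJ
  Bonds formed (products):
    C-H: 8 × 427 = 3416
    C=C: 2 × 594 = 1188
    H-H: 1 × 421 = 421
    Σ(formed) = 5025 kJ
  ΔH_I = 5290 − 5025 = +265 kJ
Reaction II:
  Bonds broken (reactants):
    C-H: 4 × 427 = 1708
    C=C: 1 × 594 = 594
    H-I: 1 × 303 = 303
    Σ(broken) = 2605 kJ
  Bonds formed (products):
    C-C: 1 × 340 = 340
    C-H: 5 × 427 = 2135
    C-I: 1 × 248 = 248
    Σ(formed) = 2723 kJ
  ΔH_II = 2605 − 2723 = −118 kJ
ΔH_I − ΔH_II = +383 kJ, so reaction II has the more negative ΔH; |ΔH_I − ΔH_II| = 383 kJ.

Reaction II, by 383 kJ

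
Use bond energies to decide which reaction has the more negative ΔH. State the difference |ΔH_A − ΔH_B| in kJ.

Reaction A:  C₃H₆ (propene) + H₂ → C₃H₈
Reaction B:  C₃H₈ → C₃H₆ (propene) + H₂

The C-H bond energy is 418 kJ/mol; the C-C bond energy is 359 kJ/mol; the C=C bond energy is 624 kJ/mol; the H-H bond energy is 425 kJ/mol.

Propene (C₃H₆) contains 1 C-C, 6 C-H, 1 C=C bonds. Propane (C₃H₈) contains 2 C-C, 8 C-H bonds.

Reaction A:
  Bonds broken (reactants):
    C-C: 1 × 359 = 359
    C-H: 6 × 418 = 2508
    C=C: 1 × 624 = 624
    H-H: 1 × 425 = 425
    Σ(broken) = 3916 kJ
  Bonds formed (products):
    C-C: 2 × 359 = 718
    C-H: 8 × 418 = 3344
    Σ(formed) = 4062 kJ
  ΔH_A = 3916 − 4062 = −146 kJ
Reaction B:
  Bonds broken (reactants):
    C-C: 2 × 359 = 718
    C-H: 8 × 418 = 3344
    Σ(broken) = 4062 kJ
  Bonds formed (products):
    C-C: 1 × 359 = 359
    C-H: 6 × 418 = 2508
    C=C: 1 × 624 = 624
    H-H: 1 × 425 = 425
    Σ(formed) = 3916 kJ
  ΔH_B = 4062 − 3916 = +146 kJ
ΔH_A − ΔH_B = −292 kJ, so reaction A has the more negative ΔH; |ΔH_A − ΔH_B| = 292 kJ.

Reaction A, by 292 kJ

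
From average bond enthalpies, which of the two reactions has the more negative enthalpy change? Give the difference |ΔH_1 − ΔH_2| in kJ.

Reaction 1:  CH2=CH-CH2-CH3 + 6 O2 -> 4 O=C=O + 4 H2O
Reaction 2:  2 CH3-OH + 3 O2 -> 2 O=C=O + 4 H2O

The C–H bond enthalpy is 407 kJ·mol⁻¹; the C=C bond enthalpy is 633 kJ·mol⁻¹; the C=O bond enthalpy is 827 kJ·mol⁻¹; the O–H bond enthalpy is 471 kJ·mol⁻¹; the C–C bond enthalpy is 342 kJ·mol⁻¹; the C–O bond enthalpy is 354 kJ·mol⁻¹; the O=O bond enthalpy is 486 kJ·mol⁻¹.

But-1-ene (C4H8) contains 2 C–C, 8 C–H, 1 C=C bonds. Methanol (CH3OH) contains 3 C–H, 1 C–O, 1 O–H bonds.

Reaction 1, by 1369 kJ

Reaction 1:
  Bonds broken (reactants):
    C–C: 2 × 342 = 684
    C–H: 8 × 407 = 3256
    C=C: 1 × 633 = 633
    O=O: 6 × 486 = 2916
    Σ(broken) = 7489 kJ
  Bonds formed (products):
    C=O: 8 × 827 = 6616
    O–H: 8 × 471 = 3768
    Σ(formed) = 10384 kJ
  ΔH_1 = 7489 − 10384 = −2895 kJ
Reaction 2:
  Bonds broken (reactants):
    C–H: 6 × 407 = 2442
    C–O: 2 × 354 = 708
    O–H: 2 × 471 = 942
    O=O: 3 × 486 = 1458
    Σ(broken) = 5550 kJ
  Bonds formed (products):
    C=O: 4 × 827 = 3308
    O–H: 8 × 471 = 3768
    Σ(formed) = 7076 kJ
  ΔH_2 = 5550 − 7076 = −1526 kJ
ΔH_1 − ΔH_2 = −1369 kJ, so reaction 1 has the more negative ΔH; |ΔH_1 − ΔH_2| = 1369 kJ.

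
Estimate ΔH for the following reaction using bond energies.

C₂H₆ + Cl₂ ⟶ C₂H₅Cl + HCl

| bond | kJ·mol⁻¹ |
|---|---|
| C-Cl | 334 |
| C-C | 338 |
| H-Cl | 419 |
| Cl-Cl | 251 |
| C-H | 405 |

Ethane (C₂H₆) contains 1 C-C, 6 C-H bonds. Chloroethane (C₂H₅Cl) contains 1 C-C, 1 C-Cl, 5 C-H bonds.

Bonds broken (reactants):
  C-C: 1 × 338 = 338
  C-H: 6 × 405 = 2430
  Cl-Cl: 1 × 251 = 251
  Σ(broken) = 3019 kJ
Bonds formed (products):
  C-C: 1 × 338 = 338
  C-Cl: 1 × 334 = 334
  C-H: 5 × 405 = 2025
  H-Cl: 1 × 419 = 419
  Σ(formed) = 3116 kJ
ΔH = Σ(broken) − Σ(formed) = 3019 − 3116 = −97 kJ

ΔH ≈ −97 kJ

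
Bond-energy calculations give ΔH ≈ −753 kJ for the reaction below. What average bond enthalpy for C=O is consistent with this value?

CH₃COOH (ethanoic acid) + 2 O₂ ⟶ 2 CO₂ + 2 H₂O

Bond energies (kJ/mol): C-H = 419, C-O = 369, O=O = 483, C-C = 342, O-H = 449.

D(C=O) ≈ 780 kJ/mol

Let D be the C=O bond energy.
Σ(broken) = 1×342 + 3×419 + 1×369 + 1×D + 1×449 + 2×483 = 3383 + D
Σ(formed) = 4×D + 4×449 = 1796 + 4D
ΔH = Σ(broken) − Σ(formed) = (3383 + D) − (1796 + 4D) = +1587 − 3D
Setting this equal to −753 kJ gives 3D = 2340, so D = 780 kJ/mol.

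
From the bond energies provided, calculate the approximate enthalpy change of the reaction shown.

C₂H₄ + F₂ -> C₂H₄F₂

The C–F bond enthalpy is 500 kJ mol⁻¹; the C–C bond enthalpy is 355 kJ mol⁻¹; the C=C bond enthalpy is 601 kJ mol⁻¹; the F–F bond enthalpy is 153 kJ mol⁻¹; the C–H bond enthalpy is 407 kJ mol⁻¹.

Bonds broken (reactants):
  C–H: 4 × 407 = 1628
  C=C: 1 × 601 = 601
  F–F: 1 × 153 = 153
  Σ(broken) = 2382 kJ
Bonds formed (products):
  C–C: 1 × 355 = 355
  C–F: 2 × 500 = 1000
  C–H: 4 × 407 = 1628
  Σ(formed) = 2983 kJ
ΔH = Σ(broken) − Σ(formed) = 2382 − 2983 = −601 kJ

ΔH ≈ −601 kJ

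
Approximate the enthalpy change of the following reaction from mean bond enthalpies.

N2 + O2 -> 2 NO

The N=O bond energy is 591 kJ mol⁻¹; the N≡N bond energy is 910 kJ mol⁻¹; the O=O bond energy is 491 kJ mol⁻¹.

Bonds broken (reactants):
  N≡N: 1 × 910 = 910
  O=O: 1 × 491 = 491
  Σ(broken) = 1401 kJ
Bonds formed (products):
  N=O: 2 × 591 = 1182
  Σ(formed) = 1182 kJ
ΔH = Σ(broken) − Σ(formed) = 1401 − 1182 = +219 kJ

ΔH ≈ +219 kJ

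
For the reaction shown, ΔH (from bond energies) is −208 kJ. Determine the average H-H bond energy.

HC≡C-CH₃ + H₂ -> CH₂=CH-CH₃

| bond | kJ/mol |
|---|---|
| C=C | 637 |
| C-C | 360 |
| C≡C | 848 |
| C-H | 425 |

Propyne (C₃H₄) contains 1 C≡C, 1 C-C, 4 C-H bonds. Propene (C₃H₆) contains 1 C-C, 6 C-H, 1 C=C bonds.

Let D be the H-H bond energy.
Σ(broken) = 1×848 + 1×360 + 4×425 + 1×D = 2908 + D
Σ(formed) = 1×360 + 6×425 + 1×637 = 3547
ΔH = Σ(broken) − Σ(formed) = (2908 + D) − (3547) = −639 + D
Setting this equal to −208 kJ gives D = 431 kJ/mol.

D(H-H) ≈ 431 kJ/mol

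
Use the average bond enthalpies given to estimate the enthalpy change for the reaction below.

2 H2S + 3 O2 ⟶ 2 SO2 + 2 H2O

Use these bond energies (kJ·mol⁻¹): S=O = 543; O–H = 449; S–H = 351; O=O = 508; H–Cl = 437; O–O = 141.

Bonds broken (reactants):
  O=O: 3 × 508 = 1524
  S–H: 4 × 351 = 1404
  Σ(broken) = 2928 kJ
Bonds formed (products):
  O–H: 4 × 449 = 1796
  S=O: 4 × 543 = 2172
  Σ(formed) = 3968 kJ
ΔH = Σ(broken) − Σ(formed) = 2928 − 3968 = −1040 kJ

ΔH ≈ −1040 kJ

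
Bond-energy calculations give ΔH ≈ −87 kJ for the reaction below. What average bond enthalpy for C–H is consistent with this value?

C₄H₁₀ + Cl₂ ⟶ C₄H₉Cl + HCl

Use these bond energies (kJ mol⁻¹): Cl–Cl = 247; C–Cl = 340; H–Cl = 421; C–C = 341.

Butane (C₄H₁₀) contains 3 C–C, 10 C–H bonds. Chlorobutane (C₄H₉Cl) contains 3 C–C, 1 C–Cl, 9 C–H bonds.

D(C–H) ≈ 427 kJ/mol

Let D be the C–H bond energy.
Σ(broken) = 3×341 + 10×D + 1×247 = 1270 + 10D
Σ(formed) = 3×341 + 1×340 + 9×D + 1×421 = 1784 + 9D
ΔH = Σ(broken) − Σ(formed) = (1270 + 10D) − (1784 + 9D) = −514 + D
Setting this equal to −87 kJ gives D = 427 kJ/mol.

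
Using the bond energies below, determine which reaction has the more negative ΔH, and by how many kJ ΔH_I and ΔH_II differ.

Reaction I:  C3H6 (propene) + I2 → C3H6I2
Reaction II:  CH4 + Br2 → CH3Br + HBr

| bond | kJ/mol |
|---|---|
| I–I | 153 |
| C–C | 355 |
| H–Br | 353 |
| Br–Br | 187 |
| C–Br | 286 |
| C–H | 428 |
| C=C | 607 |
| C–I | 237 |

Reaction I:
  Bonds broken (reactants):
    C–C: 1 × 355 = 355
    C–H: 6 × 428 = 2568
    C=C: 1 × 607 = 607
    I–I: 1 × 153 = 153
    Σ(broken) = 3683 kJ
  Bonds formed (products):
    C–C: 2 × 355 = 710
    C–H: 6 × 428 = 2568
    C–I: 2 × 237 = 474
    Σ(formed) = 3752 kJ
  ΔH_I = 3683 − 3752 = −69 kJ
Reaction II:
  Bonds broken (reactants):
    Br–Br: 1 × 187 = 187
    C–H: 4 × 428 = 1712
    Σ(broken) = 1899 kJ
  Bonds formed (products):
    C–Br: 1 × 286 = 286
    C–H: 3 × 428 = 1284
    H–Br: 1 × 353 = 353
    Σ(formed) = 1923 kJ
  ΔH_II = 1899 − 1923 = −24 kJ
ΔH_I − ΔH_II = −45 kJ, so reaction I has the more negative ΔH; |ΔH_I − ΔH_II| = 45 kJ.

Reaction I, by 45 kJ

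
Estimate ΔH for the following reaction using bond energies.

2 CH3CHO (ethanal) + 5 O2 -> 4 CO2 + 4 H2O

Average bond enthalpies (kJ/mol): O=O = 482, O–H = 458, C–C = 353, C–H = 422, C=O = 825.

ΔH ≈ −2122 kJ

Bonds broken (reactants):
  C–C: 2 × 353 = 706
  C–H: 8 × 422 = 3376
  C=O: 2 × 825 = 1650
  O=O: 5 × 482 = 2410
  Σ(broken) = 8142 kJ
Bonds formed (products):
  C=O: 8 × 825 = 6600
  O–H: 8 × 458 = 3664
  Σ(formed) = 10264 kJ
ΔH = Σ(broken) − Σ(formed) = 8142 − 10264 = −2122 kJ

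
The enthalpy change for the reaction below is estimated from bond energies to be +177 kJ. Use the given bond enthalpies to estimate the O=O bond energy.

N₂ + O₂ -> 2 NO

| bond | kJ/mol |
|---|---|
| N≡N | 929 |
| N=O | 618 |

D(O=O) ≈ 484 kJ/mol

Let D be the O=O bond energy.
Σ(broken) = 1×929 + 1×D = 929 + D
Σ(formed) = 2×618 = 1236
ΔH = Σ(broken) − Σ(formed) = (929 + D) − (1236) = −307 + D
Setting this equal to +177 kJ gives D = 484 kJ/mol.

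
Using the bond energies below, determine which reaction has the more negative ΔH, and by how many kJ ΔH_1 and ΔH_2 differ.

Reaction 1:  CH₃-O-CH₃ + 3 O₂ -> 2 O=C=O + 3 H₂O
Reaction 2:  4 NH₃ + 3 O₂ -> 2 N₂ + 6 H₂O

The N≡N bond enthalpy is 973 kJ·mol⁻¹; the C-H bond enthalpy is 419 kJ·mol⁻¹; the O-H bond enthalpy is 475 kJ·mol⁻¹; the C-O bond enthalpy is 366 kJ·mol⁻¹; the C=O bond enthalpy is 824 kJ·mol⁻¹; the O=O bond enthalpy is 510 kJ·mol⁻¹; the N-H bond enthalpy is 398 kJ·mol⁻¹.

Reaction 1, by 30 kJ

Reaction 1:
  Bonds broken (reactants):
    C-H: 6 × 419 = 2514
    C-O: 2 × 366 = 732
    O=O: 3 × 510 = 1530
    Σ(broken) = 4776 kJ
  Bonds formed (products):
    C=O: 4 × 824 = 3296
    O-H: 6 × 475 = 2850
    Σ(formed) = 6146 kJ
  ΔH_1 = 4776 − 6146 = −1370 kJ
Reaction 2:
  Bonds broken (reactants):
    N-H: 12 × 398 = 4776
    O=O: 3 × 510 = 1530
    Σ(broken) = 6306 kJ
  Bonds formed (products):
    N≡N: 2 × 973 = 1946
    O-H: 12 × 475 = 5700
    Σ(formed) = 7646 kJ
  ΔH_2 = 6306 − 7646 = −1340 kJ
ΔH_1 − ΔH_2 = −30 kJ, so reaction 1 has the more negative ΔH; |ΔH_1 − ΔH_2| = 30 kJ.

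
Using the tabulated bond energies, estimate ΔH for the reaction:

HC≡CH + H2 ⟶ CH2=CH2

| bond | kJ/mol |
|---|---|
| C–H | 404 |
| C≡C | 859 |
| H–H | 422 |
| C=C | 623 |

Bonds broken (reactants):
  C≡C: 1 × 859 = 859
  C–H: 2 × 404 = 808
  H–H: 1 × 422 = 422
  Σ(broken) = 2089 kJ
Bonds formed (products):
  C–H: 4 × 404 = 1616
  C=C: 1 × 623 = 623
  Σ(formed) = 2239 kJ
ΔH = Σ(broken) − Σ(formed) = 2089 − 2239 = −150 kJ

ΔH ≈ −150 kJ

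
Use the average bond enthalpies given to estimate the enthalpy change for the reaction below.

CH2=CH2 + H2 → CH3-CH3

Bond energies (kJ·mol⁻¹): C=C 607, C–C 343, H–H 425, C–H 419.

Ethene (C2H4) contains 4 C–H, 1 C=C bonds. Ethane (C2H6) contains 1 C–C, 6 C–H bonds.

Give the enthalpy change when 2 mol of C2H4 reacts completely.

ΔH = −298 kJ

Bonds broken (reactants):
  C–H: 4 × 419 = 1676
  C=C: 1 × 607 = 607
  H–H: 1 × 425 = 425
  Σ(broken) = 2708 kJ
Bonds formed (products):
  C–C: 1 × 343 = 343
  C–H: 6 × 419 = 2514
  Σ(formed) = 2857 kJ
ΔH = Σ(broken) − Σ(formed) = 2708 − 2857 = −149 kJ
For 2× the reaction as written: 2 × (−149) = −298 kJ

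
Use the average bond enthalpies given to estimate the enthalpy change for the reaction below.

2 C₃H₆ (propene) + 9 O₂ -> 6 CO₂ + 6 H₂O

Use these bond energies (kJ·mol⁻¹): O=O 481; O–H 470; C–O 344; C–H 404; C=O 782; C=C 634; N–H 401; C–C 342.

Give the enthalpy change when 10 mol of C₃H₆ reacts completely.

ΔH = −19475 kJ

Bonds broken (reactants):
  C–C: 2 × 342 = 684
  C–H: 12 × 404 = 4848
  C=C: 2 × 634 = 1268
  O=O: 9 × 481 = 4329
  Σ(broken) = 11129 kJ
Bonds formed (products):
  C=O: 12 × 782 = 9384
  O–H: 12 × 470 = 5640
  Σ(formed) = 15024 kJ
ΔH = Σ(broken) − Σ(formed) = 11129 − 15024 = −3895 kJ
For 5× the reaction as written: 5 × (−3895) = −19475 kJ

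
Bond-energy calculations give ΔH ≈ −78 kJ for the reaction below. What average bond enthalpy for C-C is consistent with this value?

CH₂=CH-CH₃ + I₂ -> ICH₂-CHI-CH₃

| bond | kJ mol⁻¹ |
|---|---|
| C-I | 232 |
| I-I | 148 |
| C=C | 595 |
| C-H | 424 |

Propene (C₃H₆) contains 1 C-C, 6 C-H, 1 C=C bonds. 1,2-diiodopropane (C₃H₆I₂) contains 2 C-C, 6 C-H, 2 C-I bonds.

Let D be the C-C bond energy.
Σ(broken) = 1×D + 6×424 + 1×595 + 1×148 = 3287 + D
Σ(formed) = 2×D + 6×424 + 2×232 = 3008 + 2D
ΔH = Σ(broken) − Σ(formed) = (3287 + D) − (3008 + 2D) = +279 − D
Setting this equal to −78 kJ gives D = 357 kJ/mol.

D(C-C) ≈ 357 kJ/mol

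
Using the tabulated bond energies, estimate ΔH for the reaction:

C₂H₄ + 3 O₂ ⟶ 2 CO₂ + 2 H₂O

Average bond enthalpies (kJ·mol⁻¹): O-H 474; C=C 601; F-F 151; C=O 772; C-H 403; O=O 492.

ΔH ≈ −1295 kJ

Bonds broken (reactants):
  C-H: 4 × 403 = 1612
  C=C: 1 × 601 = 601
  O=O: 3 × 492 = 1476
  Σ(broken) = 3689 kJ
Bonds formed (products):
  C=O: 4 × 772 = 3088
  O-H: 4 × 474 = 1896
  Σ(formed) = 4984 kJ
ΔH = Σ(broken) − Σ(formed) = 3689 − 4984 = −1295 kJ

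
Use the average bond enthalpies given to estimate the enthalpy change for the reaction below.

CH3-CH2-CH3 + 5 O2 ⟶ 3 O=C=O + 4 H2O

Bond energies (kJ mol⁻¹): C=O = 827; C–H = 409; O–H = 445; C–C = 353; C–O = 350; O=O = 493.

Bonds broken (reactants):
  C–C: 2 × 353 = 706
  C–H: 8 × 409 = 3272
  O=O: 5 × 493 = 2465
  Σ(broken) = 6443 kJ
Bonds formed (products):
  C=O: 6 × 827 = 4962
  O–H: 8 × 445 = 3560
  Σ(formed) = 8522 kJ
ΔH = Σ(broken) − Σ(formed) = 6443 − 8522 = −2079 kJ

ΔH ≈ −2079 kJ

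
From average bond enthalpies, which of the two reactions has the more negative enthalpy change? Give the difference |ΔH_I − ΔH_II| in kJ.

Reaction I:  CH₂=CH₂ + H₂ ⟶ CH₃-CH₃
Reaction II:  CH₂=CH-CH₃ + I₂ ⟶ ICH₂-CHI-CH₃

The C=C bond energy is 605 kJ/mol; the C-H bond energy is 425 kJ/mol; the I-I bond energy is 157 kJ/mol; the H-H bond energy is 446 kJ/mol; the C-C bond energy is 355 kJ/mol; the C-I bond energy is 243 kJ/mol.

Reaction I:
  Bonds broken (reactants):
    C-H: 4 × 425 = 1700
    C=C: 1 × 605 = 605
    H-H: 1 × 446 = 446
    Σ(broken) = 2751 kJ
  Bonds formed (products):
    C-C: 1 × 355 = 355
    C-H: 6 × 425 = 2550
    Σ(formed) = 2905 kJ
  ΔH_I = 2751 − 2905 = −154 kJ
Reaction II:
  Bonds broken (reactants):
    C-C: 1 × 355 = 355
    C-H: 6 × 425 = 2550
    C=C: 1 × 605 = 605
    I-I: 1 × 157 = 157
    Σ(broken) = 3667 kJ
  Bonds formed (products):
    C-C: 2 × 355 = 710
    C-H: 6 × 425 = 2550
    C-I: 2 × 243 = 486
    Σ(formed) = 3746 kJ
  ΔH_II = 3667 − 3746 = −79 kJ
ΔH_I − ΔH_II = −75 kJ, so reaction I has the more negative ΔH; |ΔH_I − ΔH_II| = 75 kJ.

Reaction I, by 75 kJ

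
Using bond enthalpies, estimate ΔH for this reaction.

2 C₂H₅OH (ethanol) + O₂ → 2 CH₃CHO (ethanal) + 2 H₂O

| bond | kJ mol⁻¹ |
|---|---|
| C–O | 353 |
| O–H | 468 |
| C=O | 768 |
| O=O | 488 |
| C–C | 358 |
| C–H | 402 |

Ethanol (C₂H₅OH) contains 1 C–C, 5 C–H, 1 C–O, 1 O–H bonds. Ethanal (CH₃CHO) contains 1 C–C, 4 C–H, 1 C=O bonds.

ΔH ≈ −474 kJ

Bonds broken (reactants):
  C–C: 2 × 358 = 716
  C–H: 10 × 402 = 4020
  C–O: 2 × 353 = 706
  O–H: 2 × 468 = 936
  O=O: 1 × 488 = 488
  Σ(broken) = 6866 kJ
Bonds formed (products):
  C–C: 2 × 358 = 716
  C–H: 8 × 402 = 3216
  C=O: 2 × 768 = 1536
  O–H: 4 × 468 = 1872
  Σ(formed) = 7340 kJ
ΔH = Σ(broken) − Σ(formed) = 6866 − 7340 = −474 kJ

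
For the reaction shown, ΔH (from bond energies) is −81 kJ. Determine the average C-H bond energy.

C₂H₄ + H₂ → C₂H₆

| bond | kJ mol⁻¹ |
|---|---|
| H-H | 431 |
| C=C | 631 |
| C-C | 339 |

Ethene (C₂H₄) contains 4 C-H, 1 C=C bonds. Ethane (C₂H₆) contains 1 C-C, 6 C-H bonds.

D(C-H) ≈ 402 kJ/mol

Let D be the C-H bond energy.
Σ(broken) = 4×D + 1×631 + 1×431 = 1062 + 4D
Σ(formed) = 1×339 + 6×D = 339 + 6D
ΔH = Σ(broken) − Σ(formed) = (1062 + 4D) − (339 + 6D) = +723 − 2D
Setting this equal to −81 kJ gives 2D = 804, so D = 402 kJ/mol.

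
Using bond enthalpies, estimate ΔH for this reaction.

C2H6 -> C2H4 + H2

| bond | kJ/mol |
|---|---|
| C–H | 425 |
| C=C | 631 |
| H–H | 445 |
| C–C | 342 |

ΔH ≈ +116 kJ

Bonds broken (reactants):
  C–C: 1 × 342 = 342
  C–H: 6 × 425 = 2550
  Σ(broken) = 2892 kJ
Bonds formed (products):
  C–H: 4 × 425 = 1700
  C=C: 1 × 631 = 631
  H–H: 1 × 445 = 445
  Σ(formed) = 2776 kJ
ΔH = Σ(broken) − Σ(formed) = 2892 − 2776 = +116 kJ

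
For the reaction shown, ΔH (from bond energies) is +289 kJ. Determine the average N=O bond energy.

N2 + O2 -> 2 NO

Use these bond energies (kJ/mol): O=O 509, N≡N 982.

D(N=O) ≈ 601 kJ/mol

Let D be the N=O bond energy.
Σ(broken) = 1×982 + 1×509 = 1491
Σ(formed) = 2×D = 2D
ΔH = Σ(broken) − Σ(formed) = (1491) − (2D) = +1491 − 2D
Setting this equal to +289 kJ gives 2D = 1202, so D = 601 kJ/mol.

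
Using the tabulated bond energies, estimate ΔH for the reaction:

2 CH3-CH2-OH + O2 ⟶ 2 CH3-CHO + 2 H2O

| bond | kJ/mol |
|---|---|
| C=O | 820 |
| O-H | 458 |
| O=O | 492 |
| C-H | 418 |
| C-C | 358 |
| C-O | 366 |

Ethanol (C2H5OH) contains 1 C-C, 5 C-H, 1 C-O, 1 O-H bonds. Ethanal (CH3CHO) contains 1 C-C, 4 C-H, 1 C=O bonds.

ΔH ≈ −496 kJ

Bonds broken (reactants):
  C-C: 2 × 358 = 716
  C-H: 10 × 418 = 4180
  C-O: 2 × 366 = 732
  O-H: 2 × 458 = 916
  O=O: 1 × 492 = 492
  Σ(broken) = 7036 kJ
Bonds formed (products):
  C-C: 2 × 358 = 716
  C-H: 8 × 418 = 3344
  C=O: 2 × 820 = 1640
  O-H: 4 × 458 = 1832
  Σ(formed) = 7532 kJ
ΔH = Σ(broken) − Σ(formed) = 7036 − 7532 = −496 kJ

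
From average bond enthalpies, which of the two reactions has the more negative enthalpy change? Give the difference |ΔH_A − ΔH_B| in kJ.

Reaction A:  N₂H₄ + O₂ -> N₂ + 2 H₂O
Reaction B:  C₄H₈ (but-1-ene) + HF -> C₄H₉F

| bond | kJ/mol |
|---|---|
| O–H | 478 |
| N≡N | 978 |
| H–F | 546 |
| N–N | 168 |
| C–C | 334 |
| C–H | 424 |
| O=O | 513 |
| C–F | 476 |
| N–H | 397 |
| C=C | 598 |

Reaction A, by 531 kJ

Reaction A:
  Bonds broken (reactants):
    N–H: 4 × 397 = 1588
    N–N: 1 × 168 = 168
    O=O: 1 × 513 = 513
    Σ(broken) = 2269 kJ
  Bonds formed (products):
    N≡N: 1 × 978 = 978
    O–H: 4 × 478 = 1912
    Σ(formed) = 2890 kJ
  ΔH_A = 2269 − 2890 = −621 kJ
Reaction B:
  Bonds broken (reactants):
    C–C: 2 × 334 = 668
    C–H: 8 × 424 = 3392
    C=C: 1 × 598 = 598
    H–F: 1 × 546 = 546
    Σ(broken) = 5204 kJ
  Bonds formed (products):
    C–C: 3 × 334 = 1002
    C–F: 1 × 476 = 476
    C–H: 9 × 424 = 3816
    Σ(formed) = 5294 kJ
  ΔH_B = 5204 − 5294 = −90 kJ
ΔH_A − ΔH_B = −531 kJ, so reaction A has the more negative ΔH; |ΔH_A − ΔH_B| = 531 kJ.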